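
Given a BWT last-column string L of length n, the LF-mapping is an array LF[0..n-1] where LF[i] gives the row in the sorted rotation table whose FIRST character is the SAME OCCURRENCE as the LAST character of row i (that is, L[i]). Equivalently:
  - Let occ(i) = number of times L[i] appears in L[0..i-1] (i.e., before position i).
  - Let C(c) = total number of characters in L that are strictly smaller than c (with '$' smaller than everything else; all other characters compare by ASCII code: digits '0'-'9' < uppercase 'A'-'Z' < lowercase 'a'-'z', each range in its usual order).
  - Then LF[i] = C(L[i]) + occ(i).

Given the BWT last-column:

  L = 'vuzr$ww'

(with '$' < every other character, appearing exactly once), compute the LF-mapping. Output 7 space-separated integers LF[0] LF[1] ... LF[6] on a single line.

Answer: 3 2 6 1 0 4 5

Derivation:
Char counts: '$':1, 'r':1, 'u':1, 'v':1, 'w':2, 'z':1
C (first-col start): C('$')=0, C('r')=1, C('u')=2, C('v')=3, C('w')=4, C('z')=6
L[0]='v': occ=0, LF[0]=C('v')+0=3+0=3
L[1]='u': occ=0, LF[1]=C('u')+0=2+0=2
L[2]='z': occ=0, LF[2]=C('z')+0=6+0=6
L[3]='r': occ=0, LF[3]=C('r')+0=1+0=1
L[4]='$': occ=0, LF[4]=C('$')+0=0+0=0
L[5]='w': occ=0, LF[5]=C('w')+0=4+0=4
L[6]='w': occ=1, LF[6]=C('w')+1=4+1=5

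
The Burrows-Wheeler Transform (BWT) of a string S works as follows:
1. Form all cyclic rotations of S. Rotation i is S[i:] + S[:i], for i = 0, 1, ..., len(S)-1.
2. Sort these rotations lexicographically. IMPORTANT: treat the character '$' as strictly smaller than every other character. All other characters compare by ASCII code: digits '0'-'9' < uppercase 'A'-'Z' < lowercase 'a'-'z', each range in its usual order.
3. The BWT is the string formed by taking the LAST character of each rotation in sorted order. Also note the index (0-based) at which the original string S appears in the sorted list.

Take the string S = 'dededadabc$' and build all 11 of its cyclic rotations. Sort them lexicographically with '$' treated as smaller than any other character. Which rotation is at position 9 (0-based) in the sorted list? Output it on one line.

Answer: edadabc$ded

Derivation:
All 11 rotations (rotation i = S[i:]+S[:i]):
  rot[0] = dededadabc$
  rot[1] = ededadabc$d
  rot[2] = dedadabc$de
  rot[3] = edadabc$ded
  rot[4] = dadabc$dede
  rot[5] = adabc$deded
  rot[6] = dabc$dededa
  rot[7] = abc$dededad
  rot[8] = bc$dededada
  rot[9] = c$dededadab
  rot[10] = $dededadabc
Sorted (with $ < everything):
  sorted[0] = $dededadabc
  sorted[1] = abc$dededad
  sorted[2] = adabc$deded
  sorted[3] = bc$dededada
  sorted[4] = c$dededadab
  sorted[5] = dabc$dededa
  sorted[6] = dadabc$dede
  sorted[7] = dedadabc$de
  sorted[8] = dededadabc$
  sorted[9] = edadabc$ded
  sorted[10] = ededadabc$d
sorted[9] = edadabc$ded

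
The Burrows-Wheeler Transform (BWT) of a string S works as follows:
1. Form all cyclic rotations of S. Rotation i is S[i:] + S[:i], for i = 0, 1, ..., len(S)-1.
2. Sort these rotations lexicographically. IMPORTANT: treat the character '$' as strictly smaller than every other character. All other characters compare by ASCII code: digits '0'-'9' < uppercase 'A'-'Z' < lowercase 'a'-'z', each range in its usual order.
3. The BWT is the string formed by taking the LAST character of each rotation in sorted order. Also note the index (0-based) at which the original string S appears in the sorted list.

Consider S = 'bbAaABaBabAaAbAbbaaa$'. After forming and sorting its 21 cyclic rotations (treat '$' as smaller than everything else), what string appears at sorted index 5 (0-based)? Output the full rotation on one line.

Answer: Abbaaa$bbAaABaBabAaAb

Derivation:
All 21 rotations (rotation i = S[i:]+S[:i]):
  rot[0] = bbAaABaBabAaAbAbbaaa$
  rot[1] = bAaABaBabAaAbAbbaaa$b
  rot[2] = AaABaBabAaAbAbbaaa$bb
  rot[3] = aABaBabAaAbAbbaaa$bbA
  rot[4] = ABaBabAaAbAbbaaa$bbAa
  rot[5] = BaBabAaAbAbbaaa$bbAaA
  rot[6] = aBabAaAbAbbaaa$bbAaAB
  rot[7] = BabAaAbAbbaaa$bbAaABa
  rot[8] = abAaAbAbbaaa$bbAaABaB
  rot[9] = bAaAbAbbaaa$bbAaABaBa
  rot[10] = AaAbAbbaaa$bbAaABaBab
  rot[11] = aAbAbbaaa$bbAaABaBabA
  rot[12] = AbAbbaaa$bbAaABaBabAa
  rot[13] = bAbbaaa$bbAaABaBabAaA
  rot[14] = Abbaaa$bbAaABaBabAaAb
  rot[15] = bbaaa$bbAaABaBabAaAbA
  rot[16] = baaa$bbAaABaBabAaAbAb
  rot[17] = aaa$bbAaABaBabAaAbAbb
  rot[18] = aa$bbAaABaBabAaAbAbba
  rot[19] = a$bbAaABaBabAaAbAbbaa
  rot[20] = $bbAaABaBabAaAbAbbaaa
Sorted (with $ < everything):
  sorted[0] = $bbAaABaBabAaAbAbbaaa
  sorted[1] = ABaBabAaAbAbbaaa$bbAa
  sorted[2] = AaABaBabAaAbAbbaaa$bb
  sorted[3] = AaAbAbbaaa$bbAaABaBab
  sorted[4] = AbAbbaaa$bbAaABaBabAa
  sorted[5] = Abbaaa$bbAaABaBabAaAb
  sorted[6] = BaBabAaAbAbbaaa$bbAaA
  sorted[7] = BabAaAbAbbaaa$bbAaABa
  sorted[8] = a$bbAaABaBabAaAbAbbaa
  sorted[9] = aABaBabAaAbAbbaaa$bbA
  sorted[10] = aAbAbbaaa$bbAaABaBabA
  sorted[11] = aBabAaAbAbbaaa$bbAaAB
  sorted[12] = aa$bbAaABaBabAaAbAbba
  sorted[13] = aaa$bbAaABaBabAaAbAbb
  sorted[14] = abAaAbAbbaaa$bbAaABaB
  sorted[15] = bAaABaBabAaAbAbbaaa$b
  sorted[16] = bAaAbAbbaaa$bbAaABaBa
  sorted[17] = bAbbaaa$bbAaABaBabAaA
  sorted[18] = baaa$bbAaABaBabAaAbAb
  sorted[19] = bbAaABaBabAaAbAbbaaa$
  sorted[20] = bbaaa$bbAaABaBabAaAbA
sorted[5] = Abbaaa$bbAaABaBabAaAb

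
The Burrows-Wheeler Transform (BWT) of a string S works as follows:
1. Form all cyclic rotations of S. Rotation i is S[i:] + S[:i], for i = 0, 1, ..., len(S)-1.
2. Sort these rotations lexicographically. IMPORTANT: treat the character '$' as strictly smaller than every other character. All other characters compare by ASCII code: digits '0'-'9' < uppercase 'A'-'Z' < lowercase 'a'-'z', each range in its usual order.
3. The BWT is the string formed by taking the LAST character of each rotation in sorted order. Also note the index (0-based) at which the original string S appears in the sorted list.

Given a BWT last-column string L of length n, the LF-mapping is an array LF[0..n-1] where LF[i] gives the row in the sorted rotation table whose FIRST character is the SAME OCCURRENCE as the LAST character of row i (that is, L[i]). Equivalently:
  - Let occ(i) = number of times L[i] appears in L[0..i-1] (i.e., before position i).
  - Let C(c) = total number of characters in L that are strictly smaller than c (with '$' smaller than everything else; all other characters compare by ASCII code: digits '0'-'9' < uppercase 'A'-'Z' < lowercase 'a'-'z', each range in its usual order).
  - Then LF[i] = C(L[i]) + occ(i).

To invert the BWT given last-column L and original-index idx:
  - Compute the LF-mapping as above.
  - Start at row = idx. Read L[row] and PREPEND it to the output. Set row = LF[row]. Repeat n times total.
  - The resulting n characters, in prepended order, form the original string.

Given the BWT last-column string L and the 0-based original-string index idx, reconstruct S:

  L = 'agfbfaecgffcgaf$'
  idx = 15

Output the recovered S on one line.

LF mapping: 1 13 8 4 9 2 7 5 14 10 11 6 15 3 12 0
Walk LF starting at row 15, prepending L[row]:
  step 1: row=15, L[15]='$', prepend. Next row=LF[15]=0
  step 2: row=0, L[0]='a', prepend. Next row=LF[0]=1
  step 3: row=1, L[1]='g', prepend. Next row=LF[1]=13
  step 4: row=13, L[13]='a', prepend. Next row=LF[13]=3
  step 5: row=3, L[3]='b', prepend. Next row=LF[3]=4
  step 6: row=4, L[4]='f', prepend. Next row=LF[4]=9
  step 7: row=9, L[9]='f', prepend. Next row=LF[9]=10
  step 8: row=10, L[10]='f', prepend. Next row=LF[10]=11
  step 9: row=11, L[11]='c', prepend. Next row=LF[11]=6
  step 10: row=6, L[6]='e', prepend. Next row=LF[6]=7
  step 11: row=7, L[7]='c', prepend. Next row=LF[7]=5
  step 12: row=5, L[5]='a', prepend. Next row=LF[5]=2
  step 13: row=2, L[2]='f', prepend. Next row=LF[2]=8
  step 14: row=8, L[8]='g', prepend. Next row=LF[8]=14
  step 15: row=14, L[14]='f', prepend. Next row=LF[14]=12
  step 16: row=12, L[12]='g', prepend. Next row=LF[12]=15
Reversed output: gfgfacecfffbaga$

Answer: gfgfacecfffbaga$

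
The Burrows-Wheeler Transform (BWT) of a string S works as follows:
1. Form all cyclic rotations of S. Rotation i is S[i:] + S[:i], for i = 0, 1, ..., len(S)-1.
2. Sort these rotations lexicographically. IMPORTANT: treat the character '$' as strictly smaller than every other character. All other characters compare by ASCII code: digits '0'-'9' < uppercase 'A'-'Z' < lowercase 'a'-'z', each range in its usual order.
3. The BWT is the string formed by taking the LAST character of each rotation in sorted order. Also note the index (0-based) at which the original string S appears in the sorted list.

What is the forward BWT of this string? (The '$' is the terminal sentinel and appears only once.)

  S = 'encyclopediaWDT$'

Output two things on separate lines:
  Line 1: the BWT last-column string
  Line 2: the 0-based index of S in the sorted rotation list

Answer: TWDaiynep$dceloc
9

Derivation:
All 16 rotations (rotation i = S[i:]+S[:i]):
  rot[0] = encyclopediaWDT$
  rot[1] = ncyclopediaWDT$e
  rot[2] = cyclopediaWDT$en
  rot[3] = yclopediaWDT$enc
  rot[4] = clopediaWDT$ency
  rot[5] = lopediaWDT$encyc
  rot[6] = opediaWDT$encycl
  rot[7] = pediaWDT$encyclo
  rot[8] = ediaWDT$encyclop
  rot[9] = diaWDT$encyclope
  rot[10] = iaWDT$encycloped
  rot[11] = aWDT$encyclopedi
  rot[12] = WDT$encyclopedia
  rot[13] = DT$encyclopediaW
  rot[14] = T$encyclopediaWD
  rot[15] = $encyclopediaWDT
Sorted (with $ < everything):
  sorted[0] = $encyclopediaWDT  (last char: 'T')
  sorted[1] = DT$encyclopediaW  (last char: 'W')
  sorted[2] = T$encyclopediaWD  (last char: 'D')
  sorted[3] = WDT$encyclopedia  (last char: 'a')
  sorted[4] = aWDT$encyclopedi  (last char: 'i')
  sorted[5] = clopediaWDT$ency  (last char: 'y')
  sorted[6] = cyclopediaWDT$en  (last char: 'n')
  sorted[7] = diaWDT$encyclope  (last char: 'e')
  sorted[8] = ediaWDT$encyclop  (last char: 'p')
  sorted[9] = encyclopediaWDT$  (last char: '$')
  sorted[10] = iaWDT$encycloped  (last char: 'd')
  sorted[11] = lopediaWDT$encyc  (last char: 'c')
  sorted[12] = ncyclopediaWDT$e  (last char: 'e')
  sorted[13] = opediaWDT$encycl  (last char: 'l')
  sorted[14] = pediaWDT$encyclo  (last char: 'o')
  sorted[15] = yclopediaWDT$enc  (last char: 'c')
Last column: TWDaiynep$dceloc
Original string S is at sorted index 9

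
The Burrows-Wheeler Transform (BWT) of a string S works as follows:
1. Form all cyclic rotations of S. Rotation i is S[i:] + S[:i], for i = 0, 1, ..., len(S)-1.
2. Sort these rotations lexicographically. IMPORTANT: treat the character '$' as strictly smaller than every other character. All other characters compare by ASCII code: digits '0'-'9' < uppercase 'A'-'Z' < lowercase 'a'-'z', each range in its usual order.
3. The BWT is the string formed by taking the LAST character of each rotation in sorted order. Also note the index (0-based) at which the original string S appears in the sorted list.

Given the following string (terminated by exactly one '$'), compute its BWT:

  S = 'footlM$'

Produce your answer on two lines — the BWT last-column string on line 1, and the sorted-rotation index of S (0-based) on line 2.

Answer: Ml$tfoo
2

Derivation:
All 7 rotations (rotation i = S[i:]+S[:i]):
  rot[0] = footlM$
  rot[1] = ootlM$f
  rot[2] = otlM$fo
  rot[3] = tlM$foo
  rot[4] = lM$foot
  rot[5] = M$footl
  rot[6] = $footlM
Sorted (with $ < everything):
  sorted[0] = $footlM  (last char: 'M')
  sorted[1] = M$footl  (last char: 'l')
  sorted[2] = footlM$  (last char: '$')
  sorted[3] = lM$foot  (last char: 't')
  sorted[4] = ootlM$f  (last char: 'f')
  sorted[5] = otlM$fo  (last char: 'o')
  sorted[6] = tlM$foo  (last char: 'o')
Last column: Ml$tfoo
Original string S is at sorted index 2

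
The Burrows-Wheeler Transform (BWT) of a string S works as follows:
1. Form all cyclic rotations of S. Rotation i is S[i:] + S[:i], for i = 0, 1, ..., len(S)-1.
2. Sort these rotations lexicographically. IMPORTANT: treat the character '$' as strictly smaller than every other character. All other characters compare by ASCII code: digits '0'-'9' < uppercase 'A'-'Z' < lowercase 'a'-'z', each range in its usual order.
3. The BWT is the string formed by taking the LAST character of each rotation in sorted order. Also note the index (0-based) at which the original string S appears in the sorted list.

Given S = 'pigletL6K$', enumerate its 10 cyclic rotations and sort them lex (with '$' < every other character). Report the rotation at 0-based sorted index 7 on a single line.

All 10 rotations (rotation i = S[i:]+S[:i]):
  rot[0] = pigletL6K$
  rot[1] = igletL6K$p
  rot[2] = gletL6K$pi
  rot[3] = letL6K$pig
  rot[4] = etL6K$pigl
  rot[5] = tL6K$pigle
  rot[6] = L6K$piglet
  rot[7] = 6K$pigletL
  rot[8] = K$pigletL6
  rot[9] = $pigletL6K
Sorted (with $ < everything):
  sorted[0] = $pigletL6K
  sorted[1] = 6K$pigletL
  sorted[2] = K$pigletL6
  sorted[3] = L6K$piglet
  sorted[4] = etL6K$pigl
  sorted[5] = gletL6K$pi
  sorted[6] = igletL6K$p
  sorted[7] = letL6K$pig
  sorted[8] = pigletL6K$
  sorted[9] = tL6K$pigle
sorted[7] = letL6K$pig

Answer: letL6K$pig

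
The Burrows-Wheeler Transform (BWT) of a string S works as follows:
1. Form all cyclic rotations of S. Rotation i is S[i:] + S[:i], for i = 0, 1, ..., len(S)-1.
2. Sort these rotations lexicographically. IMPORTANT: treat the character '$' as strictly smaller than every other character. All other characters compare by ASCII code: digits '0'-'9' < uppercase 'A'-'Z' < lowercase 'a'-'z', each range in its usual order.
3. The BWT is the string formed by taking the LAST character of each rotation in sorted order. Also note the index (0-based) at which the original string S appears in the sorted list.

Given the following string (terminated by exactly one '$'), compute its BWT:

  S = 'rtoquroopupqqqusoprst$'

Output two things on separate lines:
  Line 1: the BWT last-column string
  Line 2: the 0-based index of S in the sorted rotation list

Answer: trsotuoopqoqup$ursrpqq
14

Derivation:
All 22 rotations (rotation i = S[i:]+S[:i]):
  rot[0] = rtoquroopupqqqusoprst$
  rot[1] = toquroopupqqqusoprst$r
  rot[2] = oquroopupqqqusoprst$rt
  rot[3] = quroopupqqqusoprst$rto
  rot[4] = uroopupqqqusoprst$rtoq
  rot[5] = roopupqqqusoprst$rtoqu
  rot[6] = oopupqqqusoprst$rtoqur
  rot[7] = opupqqqusoprst$rtoquro
  rot[8] = pupqqqusoprst$rtoquroo
  rot[9] = upqqqusoprst$rtoquroop
  rot[10] = pqqqusoprst$rtoquroopu
  rot[11] = qqqusoprst$rtoquroopup
  rot[12] = qqusoprst$rtoquroopupq
  rot[13] = qusoprst$rtoquroopupqq
  rot[14] = usoprst$rtoquroopupqqq
  rot[15] = soprst$rtoquroopupqqqu
  rot[16] = oprst$rtoquroopupqqqus
  rot[17] = prst$rtoquroopupqqquso
  rot[18] = rst$rtoquroopupqqqusop
  rot[19] = st$rtoquroopupqqqusopr
  rot[20] = t$rtoquroopupqqqusoprs
  rot[21] = $rtoquroopupqqqusoprst
Sorted (with $ < everything):
  sorted[0] = $rtoquroopupqqqusoprst  (last char: 't')
  sorted[1] = oopupqqqusoprst$rtoqur  (last char: 'r')
  sorted[2] = oprst$rtoquroopupqqqus  (last char: 's')
  sorted[3] = opupqqqusoprst$rtoquro  (last char: 'o')
  sorted[4] = oquroopupqqqusoprst$rt  (last char: 't')
  sorted[5] = pqqqusoprst$rtoquroopu  (last char: 'u')
  sorted[6] = prst$rtoquroopupqqquso  (last char: 'o')
  sorted[7] = pupqqqusoprst$rtoquroo  (last char: 'o')
  sorted[8] = qqqusoprst$rtoquroopup  (last char: 'p')
  sorted[9] = qqusoprst$rtoquroopupq  (last char: 'q')
  sorted[10] = quroopupqqqusoprst$rto  (last char: 'o')
  sorted[11] = qusoprst$rtoquroopupqq  (last char: 'q')
  sorted[12] = roopupqqqusoprst$rtoqu  (last char: 'u')
  sorted[13] = rst$rtoquroopupqqqusop  (last char: 'p')
  sorted[14] = rtoquroopupqqqusoprst$  (last char: '$')
  sorted[15] = soprst$rtoquroopupqqqu  (last char: 'u')
  sorted[16] = st$rtoquroopupqqqusopr  (last char: 'r')
  sorted[17] = t$rtoquroopupqqqusoprs  (last char: 's')
  sorted[18] = toquroopupqqqusoprst$r  (last char: 'r')
  sorted[19] = upqqqusoprst$rtoquroop  (last char: 'p')
  sorted[20] = uroopupqqqusoprst$rtoq  (last char: 'q')
  sorted[21] = usoprst$rtoquroopupqqq  (last char: 'q')
Last column: trsotuoopqoqup$ursrpqq
Original string S is at sorted index 14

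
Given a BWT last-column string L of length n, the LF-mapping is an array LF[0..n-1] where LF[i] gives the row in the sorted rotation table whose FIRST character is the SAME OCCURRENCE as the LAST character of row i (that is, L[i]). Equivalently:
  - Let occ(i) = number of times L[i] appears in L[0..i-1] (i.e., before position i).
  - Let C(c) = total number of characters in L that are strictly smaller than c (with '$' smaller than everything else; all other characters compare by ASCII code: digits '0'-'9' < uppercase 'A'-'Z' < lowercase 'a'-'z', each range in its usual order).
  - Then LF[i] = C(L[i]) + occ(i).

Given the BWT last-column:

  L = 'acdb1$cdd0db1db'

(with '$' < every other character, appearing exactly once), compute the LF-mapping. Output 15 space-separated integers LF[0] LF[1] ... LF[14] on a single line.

Char counts: '$':1, '0':1, '1':2, 'a':1, 'b':3, 'c':2, 'd':5
C (first-col start): C('$')=0, C('0')=1, C('1')=2, C('a')=4, C('b')=5, C('c')=8, C('d')=10
L[0]='a': occ=0, LF[0]=C('a')+0=4+0=4
L[1]='c': occ=0, LF[1]=C('c')+0=8+0=8
L[2]='d': occ=0, LF[2]=C('d')+0=10+0=10
L[3]='b': occ=0, LF[3]=C('b')+0=5+0=5
L[4]='1': occ=0, LF[4]=C('1')+0=2+0=2
L[5]='$': occ=0, LF[5]=C('$')+0=0+0=0
L[6]='c': occ=1, LF[6]=C('c')+1=8+1=9
L[7]='d': occ=1, LF[7]=C('d')+1=10+1=11
L[8]='d': occ=2, LF[8]=C('d')+2=10+2=12
L[9]='0': occ=0, LF[9]=C('0')+0=1+0=1
L[10]='d': occ=3, LF[10]=C('d')+3=10+3=13
L[11]='b': occ=1, LF[11]=C('b')+1=5+1=6
L[12]='1': occ=1, LF[12]=C('1')+1=2+1=3
L[13]='d': occ=4, LF[13]=C('d')+4=10+4=14
L[14]='b': occ=2, LF[14]=C('b')+2=5+2=7

Answer: 4 8 10 5 2 0 9 11 12 1 13 6 3 14 7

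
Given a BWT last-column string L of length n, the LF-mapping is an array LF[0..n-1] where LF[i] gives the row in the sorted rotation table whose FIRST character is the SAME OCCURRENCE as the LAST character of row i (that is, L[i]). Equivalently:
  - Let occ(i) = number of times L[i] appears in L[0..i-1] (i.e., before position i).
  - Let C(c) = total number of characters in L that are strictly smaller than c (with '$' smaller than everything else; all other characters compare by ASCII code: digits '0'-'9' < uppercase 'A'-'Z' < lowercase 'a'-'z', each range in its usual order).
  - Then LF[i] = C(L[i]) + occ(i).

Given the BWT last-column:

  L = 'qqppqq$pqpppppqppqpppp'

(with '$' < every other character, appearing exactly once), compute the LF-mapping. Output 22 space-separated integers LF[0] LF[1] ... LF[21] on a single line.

Answer: 15 16 1 2 17 18 0 3 19 4 5 6 7 8 20 9 10 21 11 12 13 14

Derivation:
Char counts: '$':1, 'p':14, 'q':7
C (first-col start): C('$')=0, C('p')=1, C('q')=15
L[0]='q': occ=0, LF[0]=C('q')+0=15+0=15
L[1]='q': occ=1, LF[1]=C('q')+1=15+1=16
L[2]='p': occ=0, LF[2]=C('p')+0=1+0=1
L[3]='p': occ=1, LF[3]=C('p')+1=1+1=2
L[4]='q': occ=2, LF[4]=C('q')+2=15+2=17
L[5]='q': occ=3, LF[5]=C('q')+3=15+3=18
L[6]='$': occ=0, LF[6]=C('$')+0=0+0=0
L[7]='p': occ=2, LF[7]=C('p')+2=1+2=3
L[8]='q': occ=4, LF[8]=C('q')+4=15+4=19
L[9]='p': occ=3, LF[9]=C('p')+3=1+3=4
L[10]='p': occ=4, LF[10]=C('p')+4=1+4=5
L[11]='p': occ=5, LF[11]=C('p')+5=1+5=6
L[12]='p': occ=6, LF[12]=C('p')+6=1+6=7
L[13]='p': occ=7, LF[13]=C('p')+7=1+7=8
L[14]='q': occ=5, LF[14]=C('q')+5=15+5=20
L[15]='p': occ=8, LF[15]=C('p')+8=1+8=9
L[16]='p': occ=9, LF[16]=C('p')+9=1+9=10
L[17]='q': occ=6, LF[17]=C('q')+6=15+6=21
L[18]='p': occ=10, LF[18]=C('p')+10=1+10=11
L[19]='p': occ=11, LF[19]=C('p')+11=1+11=12
L[20]='p': occ=12, LF[20]=C('p')+12=1+12=13
L[21]='p': occ=13, LF[21]=C('p')+13=1+13=14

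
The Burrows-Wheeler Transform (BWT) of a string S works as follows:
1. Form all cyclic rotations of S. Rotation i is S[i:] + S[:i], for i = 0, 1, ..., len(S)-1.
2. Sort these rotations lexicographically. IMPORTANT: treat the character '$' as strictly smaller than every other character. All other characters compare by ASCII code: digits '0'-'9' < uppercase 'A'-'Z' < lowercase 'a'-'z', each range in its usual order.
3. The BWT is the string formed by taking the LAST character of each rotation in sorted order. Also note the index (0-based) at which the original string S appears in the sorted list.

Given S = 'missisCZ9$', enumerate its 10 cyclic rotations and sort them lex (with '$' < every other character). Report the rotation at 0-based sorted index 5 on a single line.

All 10 rotations (rotation i = S[i:]+S[:i]):
  rot[0] = missisCZ9$
  rot[1] = issisCZ9$m
  rot[2] = ssisCZ9$mi
  rot[3] = sisCZ9$mis
  rot[4] = isCZ9$miss
  rot[5] = sCZ9$missi
  rot[6] = CZ9$missis
  rot[7] = Z9$missisC
  rot[8] = 9$missisCZ
  rot[9] = $missisCZ9
Sorted (with $ < everything):
  sorted[0] = $missisCZ9
  sorted[1] = 9$missisCZ
  sorted[2] = CZ9$missis
  sorted[3] = Z9$missisC
  sorted[4] = isCZ9$miss
  sorted[5] = issisCZ9$m
  sorted[6] = missisCZ9$
  sorted[7] = sCZ9$missi
  sorted[8] = sisCZ9$mis
  sorted[9] = ssisCZ9$mi
sorted[5] = issisCZ9$m

Answer: issisCZ9$m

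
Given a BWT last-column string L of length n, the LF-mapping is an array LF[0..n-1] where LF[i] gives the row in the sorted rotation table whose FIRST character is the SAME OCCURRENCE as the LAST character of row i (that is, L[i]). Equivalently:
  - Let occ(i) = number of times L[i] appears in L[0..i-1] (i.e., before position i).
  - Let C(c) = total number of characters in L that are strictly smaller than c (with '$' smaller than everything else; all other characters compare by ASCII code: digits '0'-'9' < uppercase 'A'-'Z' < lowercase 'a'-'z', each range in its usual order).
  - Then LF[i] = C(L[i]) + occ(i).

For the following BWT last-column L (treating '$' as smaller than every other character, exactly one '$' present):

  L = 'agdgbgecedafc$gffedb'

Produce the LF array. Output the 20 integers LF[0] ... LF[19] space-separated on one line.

Answer: 1 16 7 17 3 18 10 5 11 8 2 13 6 0 19 14 15 12 9 4

Derivation:
Char counts: '$':1, 'a':2, 'b':2, 'c':2, 'd':3, 'e':3, 'f':3, 'g':4
C (first-col start): C('$')=0, C('a')=1, C('b')=3, C('c')=5, C('d')=7, C('e')=10, C('f')=13, C('g')=16
L[0]='a': occ=0, LF[0]=C('a')+0=1+0=1
L[1]='g': occ=0, LF[1]=C('g')+0=16+0=16
L[2]='d': occ=0, LF[2]=C('d')+0=7+0=7
L[3]='g': occ=1, LF[3]=C('g')+1=16+1=17
L[4]='b': occ=0, LF[4]=C('b')+0=3+0=3
L[5]='g': occ=2, LF[5]=C('g')+2=16+2=18
L[6]='e': occ=0, LF[6]=C('e')+0=10+0=10
L[7]='c': occ=0, LF[7]=C('c')+0=5+0=5
L[8]='e': occ=1, LF[8]=C('e')+1=10+1=11
L[9]='d': occ=1, LF[9]=C('d')+1=7+1=8
L[10]='a': occ=1, LF[10]=C('a')+1=1+1=2
L[11]='f': occ=0, LF[11]=C('f')+0=13+0=13
L[12]='c': occ=1, LF[12]=C('c')+1=5+1=6
L[13]='$': occ=0, LF[13]=C('$')+0=0+0=0
L[14]='g': occ=3, LF[14]=C('g')+3=16+3=19
L[15]='f': occ=1, LF[15]=C('f')+1=13+1=14
L[16]='f': occ=2, LF[16]=C('f')+2=13+2=15
L[17]='e': occ=2, LF[17]=C('e')+2=10+2=12
L[18]='d': occ=2, LF[18]=C('d')+2=7+2=9
L[19]='b': occ=1, LF[19]=C('b')+1=3+1=4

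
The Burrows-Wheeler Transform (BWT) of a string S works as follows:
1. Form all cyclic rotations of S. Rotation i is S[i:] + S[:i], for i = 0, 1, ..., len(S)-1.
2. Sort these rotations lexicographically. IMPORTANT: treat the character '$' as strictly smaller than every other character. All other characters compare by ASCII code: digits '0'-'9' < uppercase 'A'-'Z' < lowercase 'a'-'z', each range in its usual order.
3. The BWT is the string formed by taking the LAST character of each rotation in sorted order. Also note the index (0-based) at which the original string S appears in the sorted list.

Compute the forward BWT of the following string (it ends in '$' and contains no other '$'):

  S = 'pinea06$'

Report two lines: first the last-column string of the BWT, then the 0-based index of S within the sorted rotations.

All 8 rotations (rotation i = S[i:]+S[:i]):
  rot[0] = pinea06$
  rot[1] = inea06$p
  rot[2] = nea06$pi
  rot[3] = ea06$pin
  rot[4] = a06$pine
  rot[5] = 06$pinea
  rot[6] = 6$pinea0
  rot[7] = $pinea06
Sorted (with $ < everything):
  sorted[0] = $pinea06  (last char: '6')
  sorted[1] = 06$pinea  (last char: 'a')
  sorted[2] = 6$pinea0  (last char: '0')
  sorted[3] = a06$pine  (last char: 'e')
  sorted[4] = ea06$pin  (last char: 'n')
  sorted[5] = inea06$p  (last char: 'p')
  sorted[6] = nea06$pi  (last char: 'i')
  sorted[7] = pinea06$  (last char: '$')
Last column: 6a0enpi$
Original string S is at sorted index 7

Answer: 6a0enpi$
7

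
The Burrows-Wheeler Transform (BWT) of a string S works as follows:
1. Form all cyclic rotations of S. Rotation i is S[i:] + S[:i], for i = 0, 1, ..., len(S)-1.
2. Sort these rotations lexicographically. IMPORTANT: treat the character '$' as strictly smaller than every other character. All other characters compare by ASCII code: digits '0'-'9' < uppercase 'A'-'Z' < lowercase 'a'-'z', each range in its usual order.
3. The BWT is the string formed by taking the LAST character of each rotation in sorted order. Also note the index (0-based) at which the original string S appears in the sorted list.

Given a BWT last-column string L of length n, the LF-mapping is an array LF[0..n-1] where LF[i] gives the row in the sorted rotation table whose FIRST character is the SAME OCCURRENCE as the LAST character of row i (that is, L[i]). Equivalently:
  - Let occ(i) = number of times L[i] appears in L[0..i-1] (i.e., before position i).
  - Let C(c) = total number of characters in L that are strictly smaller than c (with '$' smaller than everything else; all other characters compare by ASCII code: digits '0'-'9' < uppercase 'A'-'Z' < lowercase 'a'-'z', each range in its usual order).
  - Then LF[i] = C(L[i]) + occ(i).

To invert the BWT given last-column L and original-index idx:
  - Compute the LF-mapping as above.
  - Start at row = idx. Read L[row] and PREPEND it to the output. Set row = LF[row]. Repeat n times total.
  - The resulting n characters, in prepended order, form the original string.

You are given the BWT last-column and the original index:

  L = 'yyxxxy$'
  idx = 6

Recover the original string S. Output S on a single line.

Answer: yyxxxy$

Derivation:
LF mapping: 4 5 1 2 3 6 0
Walk LF starting at row 6, prepending L[row]:
  step 1: row=6, L[6]='$', prepend. Next row=LF[6]=0
  step 2: row=0, L[0]='y', prepend. Next row=LF[0]=4
  step 3: row=4, L[4]='x', prepend. Next row=LF[4]=3
  step 4: row=3, L[3]='x', prepend. Next row=LF[3]=2
  step 5: row=2, L[2]='x', prepend. Next row=LF[2]=1
  step 6: row=1, L[1]='y', prepend. Next row=LF[1]=5
  step 7: row=5, L[5]='y', prepend. Next row=LF[5]=6
Reversed output: yyxxxy$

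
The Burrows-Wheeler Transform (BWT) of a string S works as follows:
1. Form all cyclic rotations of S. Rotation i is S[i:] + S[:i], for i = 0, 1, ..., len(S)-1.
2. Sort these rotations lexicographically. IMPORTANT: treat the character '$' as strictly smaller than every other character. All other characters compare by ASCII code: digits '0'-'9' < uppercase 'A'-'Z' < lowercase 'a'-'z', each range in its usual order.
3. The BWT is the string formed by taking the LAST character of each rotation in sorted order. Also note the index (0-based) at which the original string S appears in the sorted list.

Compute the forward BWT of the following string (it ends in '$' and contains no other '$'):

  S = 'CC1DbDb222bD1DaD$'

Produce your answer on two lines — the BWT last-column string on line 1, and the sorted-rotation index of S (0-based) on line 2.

Answer: DDCb22C$ab1b1DD2D
7

Derivation:
All 17 rotations (rotation i = S[i:]+S[:i]):
  rot[0] = CC1DbDb222bD1DaD$
  rot[1] = C1DbDb222bD1DaD$C
  rot[2] = 1DbDb222bD1DaD$CC
  rot[3] = DbDb222bD1DaD$CC1
  rot[4] = bDb222bD1DaD$CC1D
  rot[5] = Db222bD1DaD$CC1Db
  rot[6] = b222bD1DaD$CC1DbD
  rot[7] = 222bD1DaD$CC1DbDb
  rot[8] = 22bD1DaD$CC1DbDb2
  rot[9] = 2bD1DaD$CC1DbDb22
  rot[10] = bD1DaD$CC1DbDb222
  rot[11] = D1DaD$CC1DbDb222b
  rot[12] = 1DaD$CC1DbDb222bD
  rot[13] = DaD$CC1DbDb222bD1
  rot[14] = aD$CC1DbDb222bD1D
  rot[15] = D$CC1DbDb222bD1Da
  rot[16] = $CC1DbDb222bD1DaD
Sorted (with $ < everything):
  sorted[0] = $CC1DbDb222bD1DaD  (last char: 'D')
  sorted[1] = 1DaD$CC1DbDb222bD  (last char: 'D')
  sorted[2] = 1DbDb222bD1DaD$CC  (last char: 'C')
  sorted[3] = 222bD1DaD$CC1DbDb  (last char: 'b')
  sorted[4] = 22bD1DaD$CC1DbDb2  (last char: '2')
  sorted[5] = 2bD1DaD$CC1DbDb22  (last char: '2')
  sorted[6] = C1DbDb222bD1DaD$C  (last char: 'C')
  sorted[7] = CC1DbDb222bD1DaD$  (last char: '$')
  sorted[8] = D$CC1DbDb222bD1Da  (last char: 'a')
  sorted[9] = D1DaD$CC1DbDb222b  (last char: 'b')
  sorted[10] = DaD$CC1DbDb222bD1  (last char: '1')
  sorted[11] = Db222bD1DaD$CC1Db  (last char: 'b')
  sorted[12] = DbDb222bD1DaD$CC1  (last char: '1')
  sorted[13] = aD$CC1DbDb222bD1D  (last char: 'D')
  sorted[14] = b222bD1DaD$CC1DbD  (last char: 'D')
  sorted[15] = bD1DaD$CC1DbDb222  (last char: '2')
  sorted[16] = bDb222bD1DaD$CC1D  (last char: 'D')
Last column: DDCb22C$ab1b1DD2D
Original string S is at sorted index 7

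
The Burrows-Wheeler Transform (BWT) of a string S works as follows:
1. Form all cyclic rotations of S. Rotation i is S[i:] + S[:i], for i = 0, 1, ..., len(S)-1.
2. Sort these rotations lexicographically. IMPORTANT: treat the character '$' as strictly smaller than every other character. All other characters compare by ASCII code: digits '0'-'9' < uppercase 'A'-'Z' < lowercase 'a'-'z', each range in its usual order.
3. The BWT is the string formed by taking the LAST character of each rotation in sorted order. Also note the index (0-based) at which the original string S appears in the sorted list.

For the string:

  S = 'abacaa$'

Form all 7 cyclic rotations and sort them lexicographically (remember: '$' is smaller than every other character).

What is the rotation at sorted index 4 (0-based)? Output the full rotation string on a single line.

Answer: acaa$ab

Derivation:
All 7 rotations (rotation i = S[i:]+S[:i]):
  rot[0] = abacaa$
  rot[1] = bacaa$a
  rot[2] = acaa$ab
  rot[3] = caa$aba
  rot[4] = aa$abac
  rot[5] = a$abaca
  rot[6] = $abacaa
Sorted (with $ < everything):
  sorted[0] = $abacaa
  sorted[1] = a$abaca
  sorted[2] = aa$abac
  sorted[3] = abacaa$
  sorted[4] = acaa$ab
  sorted[5] = bacaa$a
  sorted[6] = caa$aba
sorted[4] = acaa$ab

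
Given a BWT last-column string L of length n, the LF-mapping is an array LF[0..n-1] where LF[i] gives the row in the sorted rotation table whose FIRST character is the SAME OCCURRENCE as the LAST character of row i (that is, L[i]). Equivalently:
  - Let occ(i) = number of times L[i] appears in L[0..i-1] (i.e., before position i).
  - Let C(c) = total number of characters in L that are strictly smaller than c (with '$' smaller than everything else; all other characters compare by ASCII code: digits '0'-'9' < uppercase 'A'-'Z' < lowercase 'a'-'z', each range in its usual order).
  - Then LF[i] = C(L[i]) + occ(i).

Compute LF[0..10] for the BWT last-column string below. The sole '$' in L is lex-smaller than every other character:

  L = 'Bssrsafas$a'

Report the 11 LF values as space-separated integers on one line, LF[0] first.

Char counts: '$':1, 'B':1, 'a':3, 'f':1, 'r':1, 's':4
C (first-col start): C('$')=0, C('B')=1, C('a')=2, C('f')=5, C('r')=6, C('s')=7
L[0]='B': occ=0, LF[0]=C('B')+0=1+0=1
L[1]='s': occ=0, LF[1]=C('s')+0=7+0=7
L[2]='s': occ=1, LF[2]=C('s')+1=7+1=8
L[3]='r': occ=0, LF[3]=C('r')+0=6+0=6
L[4]='s': occ=2, LF[4]=C('s')+2=7+2=9
L[5]='a': occ=0, LF[5]=C('a')+0=2+0=2
L[6]='f': occ=0, LF[6]=C('f')+0=5+0=5
L[7]='a': occ=1, LF[7]=C('a')+1=2+1=3
L[8]='s': occ=3, LF[8]=C('s')+3=7+3=10
L[9]='$': occ=0, LF[9]=C('$')+0=0+0=0
L[10]='a': occ=2, LF[10]=C('a')+2=2+2=4

Answer: 1 7 8 6 9 2 5 3 10 0 4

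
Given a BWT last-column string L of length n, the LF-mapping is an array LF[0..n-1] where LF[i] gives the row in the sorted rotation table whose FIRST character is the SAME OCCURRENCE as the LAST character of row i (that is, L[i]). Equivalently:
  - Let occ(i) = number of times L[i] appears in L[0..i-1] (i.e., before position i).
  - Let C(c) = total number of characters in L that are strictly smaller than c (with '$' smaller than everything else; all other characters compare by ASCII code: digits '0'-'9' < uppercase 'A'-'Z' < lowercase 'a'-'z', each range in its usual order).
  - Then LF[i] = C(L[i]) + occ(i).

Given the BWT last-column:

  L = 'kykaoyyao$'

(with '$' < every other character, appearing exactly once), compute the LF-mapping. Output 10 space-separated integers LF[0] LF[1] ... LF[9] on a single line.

Char counts: '$':1, 'a':2, 'k':2, 'o':2, 'y':3
C (first-col start): C('$')=0, C('a')=1, C('k')=3, C('o')=5, C('y')=7
L[0]='k': occ=0, LF[0]=C('k')+0=3+0=3
L[1]='y': occ=0, LF[1]=C('y')+0=7+0=7
L[2]='k': occ=1, LF[2]=C('k')+1=3+1=4
L[3]='a': occ=0, LF[3]=C('a')+0=1+0=1
L[4]='o': occ=0, LF[4]=C('o')+0=5+0=5
L[5]='y': occ=1, LF[5]=C('y')+1=7+1=8
L[6]='y': occ=2, LF[6]=C('y')+2=7+2=9
L[7]='a': occ=1, LF[7]=C('a')+1=1+1=2
L[8]='o': occ=1, LF[8]=C('o')+1=5+1=6
L[9]='$': occ=0, LF[9]=C('$')+0=0+0=0

Answer: 3 7 4 1 5 8 9 2 6 0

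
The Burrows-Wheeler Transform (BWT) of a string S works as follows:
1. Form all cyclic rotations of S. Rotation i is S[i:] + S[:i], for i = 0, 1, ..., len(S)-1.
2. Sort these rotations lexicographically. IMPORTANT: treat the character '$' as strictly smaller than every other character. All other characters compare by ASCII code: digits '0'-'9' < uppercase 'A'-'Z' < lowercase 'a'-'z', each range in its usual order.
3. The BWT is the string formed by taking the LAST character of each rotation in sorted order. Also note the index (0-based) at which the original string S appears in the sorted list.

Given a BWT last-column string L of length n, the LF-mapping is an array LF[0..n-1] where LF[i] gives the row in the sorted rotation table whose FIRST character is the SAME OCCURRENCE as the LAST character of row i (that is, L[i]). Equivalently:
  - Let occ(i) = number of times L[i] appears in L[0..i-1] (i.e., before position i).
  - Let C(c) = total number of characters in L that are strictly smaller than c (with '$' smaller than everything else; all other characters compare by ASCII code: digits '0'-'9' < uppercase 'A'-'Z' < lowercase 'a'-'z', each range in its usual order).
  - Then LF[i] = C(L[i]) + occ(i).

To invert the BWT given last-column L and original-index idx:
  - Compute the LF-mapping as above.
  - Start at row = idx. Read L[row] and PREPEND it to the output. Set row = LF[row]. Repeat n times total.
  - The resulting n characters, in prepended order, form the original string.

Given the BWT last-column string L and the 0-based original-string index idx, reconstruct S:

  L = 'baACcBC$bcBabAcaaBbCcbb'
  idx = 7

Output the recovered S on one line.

LF mapping: 13 9 1 6 19 3 7 0 14 20 4 10 15 2 21 11 12 5 16 8 22 17 18
Walk LF starting at row 7, prepending L[row]:
  step 1: row=7, L[7]='$', prepend. Next row=LF[7]=0
  step 2: row=0, L[0]='b', prepend. Next row=LF[0]=13
  step 3: row=13, L[13]='A', prepend. Next row=LF[13]=2
  step 4: row=2, L[2]='A', prepend. Next row=LF[2]=1
  step 5: row=1, L[1]='a', prepend. Next row=LF[1]=9
  step 6: row=9, L[9]='c', prepend. Next row=LF[9]=20
  step 7: row=20, L[20]='c', prepend. Next row=LF[20]=22
  step 8: row=22, L[22]='b', prepend. Next row=LF[22]=18
  step 9: row=18, L[18]='b', prepend. Next row=LF[18]=16
  step 10: row=16, L[16]='a', prepend. Next row=LF[16]=12
  step 11: row=12, L[12]='b', prepend. Next row=LF[12]=15
  step 12: row=15, L[15]='a', prepend. Next row=LF[15]=11
  step 13: row=11, L[11]='a', prepend. Next row=LF[11]=10
  step 14: row=10, L[10]='B', prepend. Next row=LF[10]=4
  step 15: row=4, L[4]='c', prepend. Next row=LF[4]=19
  step 16: row=19, L[19]='C', prepend. Next row=LF[19]=8
  step 17: row=8, L[8]='b', prepend. Next row=LF[8]=14
  step 18: row=14, L[14]='c', prepend. Next row=LF[14]=21
  step 19: row=21, L[21]='b', prepend. Next row=LF[21]=17
  step 20: row=17, L[17]='B', prepend. Next row=LF[17]=5
  step 21: row=5, L[5]='B', prepend. Next row=LF[5]=3
  step 22: row=3, L[3]='C', prepend. Next row=LF[3]=6
  step 23: row=6, L[6]='C', prepend. Next row=LF[6]=7
Reversed output: CCBBbcbCcBaababbccaAAb$

Answer: CCBBbcbCcBaababbccaAAb$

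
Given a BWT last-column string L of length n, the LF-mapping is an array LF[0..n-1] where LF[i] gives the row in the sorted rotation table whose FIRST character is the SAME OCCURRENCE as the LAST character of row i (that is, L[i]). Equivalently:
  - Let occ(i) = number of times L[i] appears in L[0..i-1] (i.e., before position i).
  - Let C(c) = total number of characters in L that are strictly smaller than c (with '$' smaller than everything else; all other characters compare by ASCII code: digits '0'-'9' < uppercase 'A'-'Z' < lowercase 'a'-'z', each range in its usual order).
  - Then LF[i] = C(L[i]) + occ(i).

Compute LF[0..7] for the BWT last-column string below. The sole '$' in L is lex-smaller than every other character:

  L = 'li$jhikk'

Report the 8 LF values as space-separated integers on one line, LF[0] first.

Answer: 7 2 0 4 1 3 5 6

Derivation:
Char counts: '$':1, 'h':1, 'i':2, 'j':1, 'k':2, 'l':1
C (first-col start): C('$')=0, C('h')=1, C('i')=2, C('j')=4, C('k')=5, C('l')=7
L[0]='l': occ=0, LF[0]=C('l')+0=7+0=7
L[1]='i': occ=0, LF[1]=C('i')+0=2+0=2
L[2]='$': occ=0, LF[2]=C('$')+0=0+0=0
L[3]='j': occ=0, LF[3]=C('j')+0=4+0=4
L[4]='h': occ=0, LF[4]=C('h')+0=1+0=1
L[5]='i': occ=1, LF[5]=C('i')+1=2+1=3
L[6]='k': occ=0, LF[6]=C('k')+0=5+0=5
L[7]='k': occ=1, LF[7]=C('k')+1=5+1=6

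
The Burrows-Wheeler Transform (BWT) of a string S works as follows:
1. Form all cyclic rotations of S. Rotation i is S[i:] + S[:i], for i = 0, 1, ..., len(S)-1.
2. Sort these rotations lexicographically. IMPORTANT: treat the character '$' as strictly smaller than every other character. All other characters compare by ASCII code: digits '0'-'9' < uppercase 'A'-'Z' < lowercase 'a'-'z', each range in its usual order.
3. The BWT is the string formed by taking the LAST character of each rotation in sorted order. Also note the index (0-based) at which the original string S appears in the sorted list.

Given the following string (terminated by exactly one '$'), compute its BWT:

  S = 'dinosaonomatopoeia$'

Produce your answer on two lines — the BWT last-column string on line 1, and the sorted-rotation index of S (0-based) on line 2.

Answer: aism$oedooipnatnooa
4

Derivation:
All 19 rotations (rotation i = S[i:]+S[:i]):
  rot[0] = dinosaonomatopoeia$
  rot[1] = inosaonomatopoeia$d
  rot[2] = nosaonomatopoeia$di
  rot[3] = osaonomatopoeia$din
  rot[4] = saonomatopoeia$dino
  rot[5] = aonomatopoeia$dinos
  rot[6] = onomatopoeia$dinosa
  rot[7] = nomatopoeia$dinosao
  rot[8] = omatopoeia$dinosaon
  rot[9] = matopoeia$dinosaono
  rot[10] = atopoeia$dinosaonom
  rot[11] = topoeia$dinosaonoma
  rot[12] = opoeia$dinosaonomat
  rot[13] = poeia$dinosaonomato
  rot[14] = oeia$dinosaonomatop
  rot[15] = eia$dinosaonomatopo
  rot[16] = ia$dinosaonomatopoe
  rot[17] = a$dinosaonomatopoei
  rot[18] = $dinosaonomatopoeia
Sorted (with $ < everything):
  sorted[0] = $dinosaonomatopoeia  (last char: 'a')
  sorted[1] = a$dinosaonomatopoei  (last char: 'i')
  sorted[2] = aonomatopoeia$dinos  (last char: 's')
  sorted[3] = atopoeia$dinosaonom  (last char: 'm')
  sorted[4] = dinosaonomatopoeia$  (last char: '$')
  sorted[5] = eia$dinosaonomatopo  (last char: 'o')
  sorted[6] = ia$dinosaonomatopoe  (last char: 'e')
  sorted[7] = inosaonomatopoeia$d  (last char: 'd')
  sorted[8] = matopoeia$dinosaono  (last char: 'o')
  sorted[9] = nomatopoeia$dinosao  (last char: 'o')
  sorted[10] = nosaonomatopoeia$di  (last char: 'i')
  sorted[11] = oeia$dinosaonomatop  (last char: 'p')
  sorted[12] = omatopoeia$dinosaon  (last char: 'n')
  sorted[13] = onomatopoeia$dinosa  (last char: 'a')
  sorted[14] = opoeia$dinosaonomat  (last char: 't')
  sorted[15] = osaonomatopoeia$din  (last char: 'n')
  sorted[16] = poeia$dinosaonomato  (last char: 'o')
  sorted[17] = saonomatopoeia$dino  (last char: 'o')
  sorted[18] = topoeia$dinosaonoma  (last char: 'a')
Last column: aism$oedooipnatnooa
Original string S is at sorted index 4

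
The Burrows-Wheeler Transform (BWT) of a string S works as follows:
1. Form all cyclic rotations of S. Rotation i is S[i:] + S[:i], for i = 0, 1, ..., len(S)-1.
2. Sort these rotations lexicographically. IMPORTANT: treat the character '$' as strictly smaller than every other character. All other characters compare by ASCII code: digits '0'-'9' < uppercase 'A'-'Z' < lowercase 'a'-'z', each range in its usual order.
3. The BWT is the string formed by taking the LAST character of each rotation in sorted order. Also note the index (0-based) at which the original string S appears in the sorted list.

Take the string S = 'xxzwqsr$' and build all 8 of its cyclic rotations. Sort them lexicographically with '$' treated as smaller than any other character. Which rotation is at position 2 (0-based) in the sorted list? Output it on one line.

Answer: r$xxzwqs

Derivation:
All 8 rotations (rotation i = S[i:]+S[:i]):
  rot[0] = xxzwqsr$
  rot[1] = xzwqsr$x
  rot[2] = zwqsr$xx
  rot[3] = wqsr$xxz
  rot[4] = qsr$xxzw
  rot[5] = sr$xxzwq
  rot[6] = r$xxzwqs
  rot[7] = $xxzwqsr
Sorted (with $ < everything):
  sorted[0] = $xxzwqsr
  sorted[1] = qsr$xxzw
  sorted[2] = r$xxzwqs
  sorted[3] = sr$xxzwq
  sorted[4] = wqsr$xxz
  sorted[5] = xxzwqsr$
  sorted[6] = xzwqsr$x
  sorted[7] = zwqsr$xx
sorted[2] = r$xxzwqs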